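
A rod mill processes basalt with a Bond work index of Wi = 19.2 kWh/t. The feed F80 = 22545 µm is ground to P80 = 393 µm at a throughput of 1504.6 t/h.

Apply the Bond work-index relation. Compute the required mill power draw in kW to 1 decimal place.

P = 12648.3 kW

W = 10·Wi·(P80^(-½) − F80^(-½))
W = 10·19.2·(1/√393 − 1/√22545) = 10·19.2·(0.043783) = 8.4064 kWh/t
P_mill = W·ṁ = 8.4064·1504.6 = 12648.3 kW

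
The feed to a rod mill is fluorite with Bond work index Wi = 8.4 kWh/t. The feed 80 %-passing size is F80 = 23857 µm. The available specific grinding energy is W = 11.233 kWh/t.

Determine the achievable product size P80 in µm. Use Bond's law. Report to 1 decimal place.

P80 = 50.9 µm

W = 10·Wi·(P80^(-½) − F80^(-½))
P80^(−½) = W/(10 Wi) + F80^(−½)
  = 11.2330/(10·8.4) + 1/√23857 = 0.133726 + 0.006474 = 0.140200
P80 = (1/0.140200)² = 7.1326² = 50.87 µm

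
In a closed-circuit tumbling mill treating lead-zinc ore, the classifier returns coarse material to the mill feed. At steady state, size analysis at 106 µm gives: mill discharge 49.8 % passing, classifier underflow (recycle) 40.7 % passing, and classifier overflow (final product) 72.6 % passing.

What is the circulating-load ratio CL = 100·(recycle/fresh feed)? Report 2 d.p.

CL = 250.55 %

Classifier node, passing 106 µm:
Fd + Rd = Ru + Fo ⇒ R/F = (o−d)/(d−u)
r = (72.6 − 49.8)/(49.8 − 40.7) = 22.8/9.1 = 2.5055
CL = 100·r = 250.55 %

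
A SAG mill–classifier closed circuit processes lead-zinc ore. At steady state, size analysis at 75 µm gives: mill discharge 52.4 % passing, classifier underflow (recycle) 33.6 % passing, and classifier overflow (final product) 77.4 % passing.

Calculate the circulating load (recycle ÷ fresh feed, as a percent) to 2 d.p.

CL = 132.98 %

Balance %-passing 75 µm (r = R/F):
(1+r)d = ru + o → r = (o−d)/(d−u)
r = (77.4 − 52.4)/(52.4 − 33.6) = 25.0/18.8 = 1.3298
CL = 100·r = 132.98 %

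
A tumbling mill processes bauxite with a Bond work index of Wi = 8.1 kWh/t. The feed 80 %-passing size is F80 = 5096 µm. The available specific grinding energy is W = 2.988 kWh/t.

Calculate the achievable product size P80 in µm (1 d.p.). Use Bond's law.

P80 = 386.0 µm

Bond:  W = 10 Wi (1/√P − 1/√F)
⇒ 1/√P80 = W/(10 Wi) + 1/√F80
  = 2.9880/(10·8.1) + 1/√5096 = 0.036889 + 0.014008 = 0.050897
P80 = (1/0.050897)² = 19.6475² = 386.02 µm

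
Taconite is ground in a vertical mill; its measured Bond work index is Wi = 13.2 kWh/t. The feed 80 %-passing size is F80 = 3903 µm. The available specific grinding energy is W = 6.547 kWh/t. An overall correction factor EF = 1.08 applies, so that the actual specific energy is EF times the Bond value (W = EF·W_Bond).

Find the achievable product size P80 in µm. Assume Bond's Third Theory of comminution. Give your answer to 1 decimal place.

W = 10 Wi (P80^-0.5 − F80^-0.5)
W_Bond = W / EF = 6.547 / 1.08 = 6.0620 kWh/t
⇒ 1/√P80 = W_Bond/(10 Wi) + 1/√F80
  = 6.0620/(10·13.2) + 1/√3903 = 0.045925 + 0.016007 = 0.061931
P80 = (1/0.061931)² = 16.1470² = 260.72 µm

P80 = 260.7 µm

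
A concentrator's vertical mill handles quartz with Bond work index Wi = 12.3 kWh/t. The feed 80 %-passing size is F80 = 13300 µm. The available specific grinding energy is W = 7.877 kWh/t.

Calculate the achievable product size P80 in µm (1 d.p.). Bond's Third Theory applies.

P80 = 189.1 µm

Bond:  W = 10 Wi (1/√P − 1/√F)
⇒ 1/√P80 = W/(10 Wi) + 1/√F80
  = 7.8770/(10·12.3) + 1/√13300 = 0.064041 + 0.008671 = 0.072712
P80 = (1/0.072712)² = 13.7529² = 189.14 µm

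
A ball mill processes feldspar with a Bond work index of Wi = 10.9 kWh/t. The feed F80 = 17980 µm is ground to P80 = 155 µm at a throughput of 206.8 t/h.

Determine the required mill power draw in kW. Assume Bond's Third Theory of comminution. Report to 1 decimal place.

W = 10·Wi·(P80^(-½) − F80^(-½))
W = 10·10.9·(1/√155 − 1/√17980) = 10·10.9·(0.072864) = 7.9422 kWh/t
P_mill = W·ṁ = 7.9422·206.8 = 1642.4 kW

P = 1642.4 kW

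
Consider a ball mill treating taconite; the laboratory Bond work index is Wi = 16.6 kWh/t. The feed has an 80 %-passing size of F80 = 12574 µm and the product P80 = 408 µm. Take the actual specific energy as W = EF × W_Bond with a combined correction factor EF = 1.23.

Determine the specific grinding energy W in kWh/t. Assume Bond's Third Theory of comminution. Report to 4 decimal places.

W = 8.2876 kWh/t

W = 10 Wi (1/√P80 − 1/√F80)  [Bond]
1/√408 = 0.049507;  1/√12574 = 0.008918
W = 10·16.6·(0.049507 − 0.008918) = 6.7379 kWh/t
Corrected W = EF·W_Bond = 1.23·6.7379 = 8.2876 kWh/t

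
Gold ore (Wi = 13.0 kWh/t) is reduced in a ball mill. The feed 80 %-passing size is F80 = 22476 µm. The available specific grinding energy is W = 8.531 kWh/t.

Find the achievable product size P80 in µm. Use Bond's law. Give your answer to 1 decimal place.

P80 = 191.3 µm

Bond: W = 10·Wi·(1/√P80 − 1/√F80)
⇒ 1/√P80 = W/(10 Wi) + 1/√F80
  = 8.5310/(10·13.0) + 1/√22476 = 0.065623 + 0.006670 = 0.072293
P80 = (1/0.072293)² = 13.8325² = 191.34 µm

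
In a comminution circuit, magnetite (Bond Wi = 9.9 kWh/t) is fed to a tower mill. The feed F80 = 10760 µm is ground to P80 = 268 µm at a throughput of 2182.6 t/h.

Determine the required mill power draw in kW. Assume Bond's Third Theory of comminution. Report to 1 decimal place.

P = 11116.0 kW

W = 10·Wi·[P80^(−½) − F80^(−½)]
W = 10·9.9·(1/√268 − 1/√10760) = 10·9.9·(0.051444) = 5.0930 kWh/t
Power = W × throughput = 5.0930 kWh/t × 2182.6 t/h = 11116.0 kW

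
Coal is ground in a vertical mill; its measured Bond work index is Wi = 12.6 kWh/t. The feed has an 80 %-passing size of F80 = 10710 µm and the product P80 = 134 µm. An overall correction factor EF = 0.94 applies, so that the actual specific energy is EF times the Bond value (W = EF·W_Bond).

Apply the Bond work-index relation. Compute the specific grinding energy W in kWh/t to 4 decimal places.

W = 9.0872 kWh/t

W = 10·Wi·(P80^(-½) − F80^(-½))
1/√134 = 0.086387;  1/√10710 = 0.009663
W = 10·12.6·(0.086387 − 0.009663) = 9.6672 kWh/t
W_actual = 0.94 × 9.6672 = 9.0872 kWh/t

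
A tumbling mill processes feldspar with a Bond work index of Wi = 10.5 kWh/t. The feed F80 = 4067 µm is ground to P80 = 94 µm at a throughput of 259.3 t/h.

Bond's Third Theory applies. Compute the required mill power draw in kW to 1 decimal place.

P = 2381.3 kW

W = 10·Wi·[P80^(−½) − F80^(−½)]
W = 10·10.5·(1/√94 − 1/√4067) = 10·10.5·(0.087462) = 9.1835 kWh/t
Power = W × throughput = 9.1835 kWh/t × 259.3 t/h = 2381.3 kW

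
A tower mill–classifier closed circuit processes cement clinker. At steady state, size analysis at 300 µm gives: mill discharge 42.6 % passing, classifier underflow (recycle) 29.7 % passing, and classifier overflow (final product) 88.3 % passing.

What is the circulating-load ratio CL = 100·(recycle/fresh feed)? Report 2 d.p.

CL = 354.26 %

Classifier node, passing 300 µm:
Fd + Rd = Ru + Fo ⇒ R/F = (o−d)/(d−u)
r = (88.3 − 42.6)/(42.6 − 29.7) = 45.7/12.9 = 3.5426
CL = 100·r = 354.26 %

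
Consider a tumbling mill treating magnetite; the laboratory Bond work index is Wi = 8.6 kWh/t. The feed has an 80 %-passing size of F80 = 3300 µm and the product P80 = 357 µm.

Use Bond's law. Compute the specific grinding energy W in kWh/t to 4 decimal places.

Bond:  W = 10 Wi (1/√P − 1/√F)
1/√357 = 0.052926;  1/√3300 = 0.017408
W = 10·8.6·(0.052926 − 0.017408) = 3.0545 kWh/t

W = 3.0545 kWh/t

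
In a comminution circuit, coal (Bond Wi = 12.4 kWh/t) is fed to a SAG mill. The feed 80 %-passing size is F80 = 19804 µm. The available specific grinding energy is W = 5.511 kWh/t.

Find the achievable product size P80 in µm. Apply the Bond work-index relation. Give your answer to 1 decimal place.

W = 10·Wi·(P80^(-½) − F80^(-½))
⇒ 1/√P80 = W/(10 Wi) + 1/√F80
  = 5.5110/(10·12.4) + 1/√19804 = 0.044444 + 0.007106 = 0.051550
P80 = (1/0.051550)² = 19.3988² = 376.31 µm

P80 = 376.3 µm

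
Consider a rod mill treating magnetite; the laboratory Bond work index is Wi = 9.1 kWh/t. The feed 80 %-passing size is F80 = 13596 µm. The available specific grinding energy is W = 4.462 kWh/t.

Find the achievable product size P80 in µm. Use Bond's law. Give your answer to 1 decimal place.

Bond:  W = 10 Wi (1/√P − 1/√F)
P80^-0.5 = F80^-0.5 + W/(10 Wi)
  = 4.4620/(10·9.1) + 1/√13596 = 0.049033 + 0.008576 = 0.057609
P80 = (1/0.057609)² = 17.3584² = 301.31 µm

P80 = 301.3 µm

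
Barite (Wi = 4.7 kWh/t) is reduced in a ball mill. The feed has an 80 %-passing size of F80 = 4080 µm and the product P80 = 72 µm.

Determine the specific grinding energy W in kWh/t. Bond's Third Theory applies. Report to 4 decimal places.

W = 10·Wi·[P80^(−½) − F80^(−½)]
1/√72 = 0.117851;  1/√4080 = 0.015656
W = 10·4.7·(0.117851 − 0.015656) = 4.8032 kWh/t

W = 4.8032 kWh/t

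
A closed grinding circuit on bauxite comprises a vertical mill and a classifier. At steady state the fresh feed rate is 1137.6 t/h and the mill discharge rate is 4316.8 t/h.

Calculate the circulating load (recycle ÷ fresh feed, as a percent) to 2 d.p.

Steady state: M = F + R.
R = M − F = 4316.8 − 1137.6 = 3179.2 t/h
CL = 100·R/F = 100·3179.2/1137.6 = 279.47 %

CL = 279.47 %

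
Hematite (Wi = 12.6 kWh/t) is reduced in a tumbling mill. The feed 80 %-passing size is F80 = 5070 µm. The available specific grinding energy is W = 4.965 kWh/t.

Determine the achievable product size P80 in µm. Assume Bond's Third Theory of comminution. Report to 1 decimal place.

P80 = 350.0 µm

W = 10·Wi·(P80^(-½) − F80^(-½))
1/√P80 = 1/√F80 + W/(10·Wi)
  = 4.9650/(10·12.6) + 1/√5070 = 0.039405 + 0.014044 = 0.053449
P80 = (1/0.053449)² = 18.7094² = 350.04 µm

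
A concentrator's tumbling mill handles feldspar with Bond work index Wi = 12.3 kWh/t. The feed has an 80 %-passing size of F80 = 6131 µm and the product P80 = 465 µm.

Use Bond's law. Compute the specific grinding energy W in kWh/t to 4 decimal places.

Bond:  W = 10 Wi (1/√P − 1/√F)
1/√465 = 0.046374;  1/√6131 = 0.012771
W = 10·12.3·(0.046374 − 0.012771) = 4.1331 kWh/t

W = 4.1331 kWh/t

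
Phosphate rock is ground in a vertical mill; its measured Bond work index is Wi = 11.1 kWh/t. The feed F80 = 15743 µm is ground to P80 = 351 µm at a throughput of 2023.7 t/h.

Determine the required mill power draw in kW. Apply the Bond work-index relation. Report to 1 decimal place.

Bond: W = 10·Wi·(1/√P80 − 1/√F80)
W = 10·11.1·(1/√351 − 1/√15743) = 10·11.1·(0.045406) = 5.0401 kWh/t
Power = W × throughput = 5.0401 kWh/t × 2023.7 t/h = 10199.6 kW

P = 10199.6 kW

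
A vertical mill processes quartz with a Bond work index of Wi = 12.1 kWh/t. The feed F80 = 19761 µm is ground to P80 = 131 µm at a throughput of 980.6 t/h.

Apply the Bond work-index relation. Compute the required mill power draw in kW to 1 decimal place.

W = 10·Wi·[P80^(−½) − F80^(−½)]
W = 10·12.1·(1/√131 − 1/√19761) = 10·12.1·(0.080257) = 9.7111 kWh/t
P = W·T = 9.7111·980.6 = 9522.7 kW

P = 9522.7 kW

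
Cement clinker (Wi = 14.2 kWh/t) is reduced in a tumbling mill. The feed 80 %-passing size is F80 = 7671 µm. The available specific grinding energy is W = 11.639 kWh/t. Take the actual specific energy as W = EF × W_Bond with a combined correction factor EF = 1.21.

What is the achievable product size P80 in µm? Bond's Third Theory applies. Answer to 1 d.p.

Bond: W = 10·Wi·(1/√P80 − 1/√F80)
W_Bond = W / EF = 11.639 / 1.21 = 9.6190 kWh/t
1/√P80 = 1/√F80 + W_Bond/(10·Wi)
  = 9.6190/(10·14.2) + 1/√7671 = 0.067739 + 0.011418 = 0.079157
P80 = (1/0.079157)² = 12.6331² = 159.60 µm

P80 = 159.6 µm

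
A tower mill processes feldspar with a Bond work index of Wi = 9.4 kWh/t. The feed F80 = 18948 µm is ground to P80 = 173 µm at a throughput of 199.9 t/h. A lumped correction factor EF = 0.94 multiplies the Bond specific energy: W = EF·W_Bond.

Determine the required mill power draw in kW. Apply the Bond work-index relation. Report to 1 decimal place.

Bond: W = 10·Wi·(1/√P80 − 1/√F80)
W = 10·9.4·(1/√173 − 1/√18948) = 10·9.4·(0.068764) = 6.4638 kWh/t
With EF = 0.94: W = 6.4638·0.94 = 6.0760 kWh/t
Power = W × throughput = 6.0760 kWh/t × 199.9 t/h = 1214.6 kW

P = 1214.6 kW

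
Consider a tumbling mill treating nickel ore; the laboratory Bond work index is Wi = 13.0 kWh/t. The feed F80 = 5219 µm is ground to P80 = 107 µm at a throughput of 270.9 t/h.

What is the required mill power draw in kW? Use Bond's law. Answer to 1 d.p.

Bond: W = 10·Wi·(1/√P80 − 1/√F80)
W = 10·13.0·(1/√107 − 1/√5219) = 10·13.0·(0.082831) = 10.7681 kWh/t
Mill draw = 10.7681 × 270.9 = 2917.1 kW

P = 2917.1 kW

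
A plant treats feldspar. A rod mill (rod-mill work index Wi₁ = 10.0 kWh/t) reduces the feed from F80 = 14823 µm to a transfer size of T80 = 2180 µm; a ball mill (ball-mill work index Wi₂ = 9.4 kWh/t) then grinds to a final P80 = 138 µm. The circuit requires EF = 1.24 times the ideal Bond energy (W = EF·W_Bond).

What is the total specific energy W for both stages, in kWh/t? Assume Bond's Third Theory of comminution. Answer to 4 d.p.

W_Bond = 10·Wi·(1/√P₈₀ − 1/√F₈₀)
Stage 1 (14823→2180 µm, Wi₁=10.0): W₁ = 10·10.0·(0.021418 − 0.008214) = 1.3204 kWh/t
Stage 2 (2180→138 µm, Wi₂=9.4): W₂ = 10·9.4·(0.085126 − 0.021418) = 5.9886 kWh/t
W = W₁ + W₂ = 1.3204 + 5.9886 = 7.3090 kWh/t
Apply correction: 7.3090 × 1.24 = 9.0631 kWh/t

W = 9.0631 kWh/t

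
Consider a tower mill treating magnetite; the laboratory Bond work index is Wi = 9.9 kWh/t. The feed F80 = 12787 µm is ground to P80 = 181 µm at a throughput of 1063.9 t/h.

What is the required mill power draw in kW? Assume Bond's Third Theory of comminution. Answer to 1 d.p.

P = 6897.4 kW

Bond:  W = 10 Wi (1/√P − 1/√F)
W = 10·9.9·(1/√181 − 1/√12787) = 10·9.9·(0.065486) = 6.4831 kWh/t
Mill draw = 6.4831 × 1063.9 = 6897.4 kW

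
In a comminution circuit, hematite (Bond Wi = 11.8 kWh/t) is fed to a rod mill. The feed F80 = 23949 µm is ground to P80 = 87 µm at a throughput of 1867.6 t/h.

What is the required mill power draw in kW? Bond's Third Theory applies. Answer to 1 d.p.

P = 22202.8 kW

Bond:  W = 10 Wi (1/√P − 1/√F)
W = 10·11.8·(1/√87 − 1/√23949) = 10·11.8·(0.100749) = 11.8884 kWh/t
Mill draw = 11.8884 × 1867.6 = 22202.8 kW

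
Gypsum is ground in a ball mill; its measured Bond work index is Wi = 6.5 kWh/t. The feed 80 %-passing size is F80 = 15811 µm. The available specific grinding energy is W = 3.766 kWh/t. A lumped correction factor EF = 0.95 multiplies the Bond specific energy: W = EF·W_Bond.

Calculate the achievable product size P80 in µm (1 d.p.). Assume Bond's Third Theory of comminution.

P80 = 210.4 µm

W = 10·Wi·(P80^(-½) − F80^(-½))
W_Bond = W / EF = 3.766 / 0.95 = 3.9642 kWh/t
1/√P80 = 1/√F80 + W_Bond/(10·Wi)
  = 3.9642/(10·6.5) + 1/√15811 = 0.060988 + 0.007953 = 0.068941
P80 = (1/0.068941)² = 14.5052² = 210.40 µm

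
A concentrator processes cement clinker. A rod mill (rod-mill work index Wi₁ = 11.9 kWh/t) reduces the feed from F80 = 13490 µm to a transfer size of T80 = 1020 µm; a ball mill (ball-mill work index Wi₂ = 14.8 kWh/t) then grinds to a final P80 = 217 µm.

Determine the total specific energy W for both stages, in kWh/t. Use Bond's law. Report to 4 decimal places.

W = 10·Wi·(P80^(-½) − F80^(-½))
Stage 1 (13490→1020 µm, Wi₁=11.9): W₁ = 10·11.9·(0.031311 − 0.008610) = 2.7015 kWh/t
Stage 2 (1020→217 µm, Wi₂=14.8): W₂ = 10·14.8·(0.067884 − 0.031311) = 5.4128 kWh/t
W = W₁ + W₂ = 2.7015 + 5.4128 = 8.1143 kWh/t

W = 8.1143 kWh/t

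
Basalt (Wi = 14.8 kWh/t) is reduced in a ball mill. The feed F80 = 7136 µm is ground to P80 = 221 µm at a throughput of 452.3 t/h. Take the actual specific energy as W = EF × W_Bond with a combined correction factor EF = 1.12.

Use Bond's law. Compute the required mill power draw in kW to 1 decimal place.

Bond:  W = 10 Wi (1/√P − 1/√F)
W = 10·14.8·(1/√221 − 1/√7136) = 10·14.8·(0.055429) = 8.2036 kWh/t
With EF = 1.12: W = 8.2036·1.12 = 9.1880 kWh/t
P = W·T = 9.1880·452.3 = 4155.7 kW

P = 4155.7 kW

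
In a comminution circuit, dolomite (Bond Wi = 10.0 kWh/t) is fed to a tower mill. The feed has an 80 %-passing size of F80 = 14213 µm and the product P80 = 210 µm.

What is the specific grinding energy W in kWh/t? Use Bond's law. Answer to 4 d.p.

W = 6.0619 kWh/t

Bond:  W = 10 Wi (1/√P − 1/√F)
1/√210 = 0.069007;  1/√14213 = 0.008388
W = 10·10.0·(0.069007 − 0.008388) = 6.0619 kWh/t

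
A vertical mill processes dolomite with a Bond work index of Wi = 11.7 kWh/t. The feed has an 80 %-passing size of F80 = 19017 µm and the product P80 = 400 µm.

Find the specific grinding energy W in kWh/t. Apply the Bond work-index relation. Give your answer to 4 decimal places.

W = 5.0016 kWh/t

W_Bond = 10·Wi·(1/√P₈₀ − 1/√F₈₀)
1/√400 = 0.050000;  1/√19017 = 0.007252
W = 10·11.7·(0.050000 − 0.007252) = 5.0016 kWh/t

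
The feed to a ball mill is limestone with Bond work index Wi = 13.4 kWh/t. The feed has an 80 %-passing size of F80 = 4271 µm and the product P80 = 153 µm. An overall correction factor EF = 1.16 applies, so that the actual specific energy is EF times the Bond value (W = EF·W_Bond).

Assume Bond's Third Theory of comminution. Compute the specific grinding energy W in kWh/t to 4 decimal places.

Bond: W = 10·Wi·(1/√P80 − 1/√F80)
1/√153 = 0.080845;  1/√4271 = 0.015302
W = 10·13.4·(0.080845 − 0.015302) = 8.7829 kWh/t
With EF = 1.16: W = 8.7829·1.16 = 10.1881 kWh/t

W = 10.1881 kWh/t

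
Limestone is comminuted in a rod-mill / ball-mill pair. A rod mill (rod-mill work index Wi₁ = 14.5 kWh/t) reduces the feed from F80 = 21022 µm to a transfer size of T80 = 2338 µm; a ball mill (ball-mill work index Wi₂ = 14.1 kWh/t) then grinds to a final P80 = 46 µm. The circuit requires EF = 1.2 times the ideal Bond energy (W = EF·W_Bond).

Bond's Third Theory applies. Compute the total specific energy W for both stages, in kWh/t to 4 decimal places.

W = 23.8464 kWh/t

Bond: W = 10·Wi·(1/√P80 − 1/√F80)
Stage 1 (21022→2338 µm, Wi₁=14.5): W₁ = 10·14.5·(0.020681 − 0.006897) = 1.9987 kWh/t
Stage 2 (2338→46 µm, Wi₂=14.1): W₂ = 10·14.1·(0.147442 − 0.020681) = 17.8733 kWh/t
W = W₁ + W₂ = 1.9987 + 17.8733 = 19.8720 kWh/t
Corrected W = EF·W_Bond = 1.2·19.8720 = 23.8464 kWh/t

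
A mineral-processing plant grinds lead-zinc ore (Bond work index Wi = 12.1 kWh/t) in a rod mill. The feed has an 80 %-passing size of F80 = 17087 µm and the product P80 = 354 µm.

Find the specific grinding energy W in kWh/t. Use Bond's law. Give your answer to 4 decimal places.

W = 10 Wi (P80^-0.5 − F80^-0.5)
1/√354 = 0.053149;  1/√17087 = 0.007650
W = 10·12.1·(0.053149 − 0.007650) = 5.5054 kWh/t

W = 5.5054 kWh/t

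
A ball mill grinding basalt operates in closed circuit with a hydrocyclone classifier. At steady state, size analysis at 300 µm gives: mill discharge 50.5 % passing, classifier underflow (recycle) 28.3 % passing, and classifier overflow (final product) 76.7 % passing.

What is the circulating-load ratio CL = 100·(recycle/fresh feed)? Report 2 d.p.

Mass balance on the −300 µm fraction:
(1+r)·d = r·u + o ⇒ r = (o−d)/(d−u)
r = (76.7 − 50.5)/(50.5 − 28.3) = 26.2/22.2 = 1.1802
CL = 100·r = 118.02 %

CL = 118.02 %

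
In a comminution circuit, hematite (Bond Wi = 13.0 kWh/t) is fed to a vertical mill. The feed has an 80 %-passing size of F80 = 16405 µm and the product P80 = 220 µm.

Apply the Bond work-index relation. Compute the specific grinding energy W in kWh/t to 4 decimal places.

W = 10 Wi / √P80 − 10 Wi / √F80
1/√220 = 0.067420;  1/√16405 = 0.007807
W = 10·13.0·(0.067420 − 0.007807) = 7.7496 kWh/t

W = 7.7496 kWh/t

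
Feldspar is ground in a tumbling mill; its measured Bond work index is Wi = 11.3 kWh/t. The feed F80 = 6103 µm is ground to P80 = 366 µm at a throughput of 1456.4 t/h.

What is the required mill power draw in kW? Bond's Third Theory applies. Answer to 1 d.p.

W_Bond = 10·Wi·(1/√P₈₀ − 1/√F₈₀)
W = 10·11.3·(1/√366 − 1/√6103) = 10·11.3·(0.039470) = 4.4601 kWh/t
P_mill = W·ṁ = 4.4601·1456.4 = 6495.8 kW

P = 6495.8 kW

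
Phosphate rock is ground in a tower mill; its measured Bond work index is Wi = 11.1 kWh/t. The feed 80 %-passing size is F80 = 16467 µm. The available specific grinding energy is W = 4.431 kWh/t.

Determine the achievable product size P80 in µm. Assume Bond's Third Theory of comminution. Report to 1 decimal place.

P80 = 439.3 µm

W = 10·Wi·(P80^(-½) − F80^(-½))
⇒ 1/√P80 = W/(10·Wi) + 1/√F80
  = 4.4310/(10·11.1) + 1/√16467 = 0.039919 + 0.007793 = 0.047712
P80 = (1/0.047712)² = 20.9592² = 439.29 µm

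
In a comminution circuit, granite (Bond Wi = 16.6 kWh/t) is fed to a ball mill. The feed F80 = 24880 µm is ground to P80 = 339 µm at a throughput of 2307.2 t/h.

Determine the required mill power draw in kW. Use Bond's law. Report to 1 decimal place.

Bond:  W = 10 Wi (1/√P − 1/√F)
W = 10·16.6·(1/√339 − 1/√24880) = 10·16.6·(0.047973) = 7.9635 kWh/t
Power = W × throughput = 7.9635 kWh/t × 2307.2 t/h = 18373.3 kW

P = 18373.3 kW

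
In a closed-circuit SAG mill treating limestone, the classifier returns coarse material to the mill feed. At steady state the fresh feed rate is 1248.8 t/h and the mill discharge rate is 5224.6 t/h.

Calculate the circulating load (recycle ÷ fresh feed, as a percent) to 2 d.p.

CL = 318.37 %

Discharge = new feed + return, hence
R = M − F = 5224.6 − 1248.8 = 3975.8 t/h
CL = 100·R/F = 100·3975.8/1248.8 = 318.37 %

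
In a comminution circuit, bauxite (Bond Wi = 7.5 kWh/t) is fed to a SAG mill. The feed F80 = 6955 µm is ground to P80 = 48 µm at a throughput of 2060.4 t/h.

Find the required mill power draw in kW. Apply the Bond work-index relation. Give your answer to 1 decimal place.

Bond: W = 10·Wi·(1/√P80 − 1/√F80)
W = 10·7.5·(1/√48 − 1/√6955) = 10·7.5·(0.132347) = 9.9260 kWh/t
P_mill = W·ṁ = 9.9260·2060.4 = 20451.5 kW

P = 20451.5 kW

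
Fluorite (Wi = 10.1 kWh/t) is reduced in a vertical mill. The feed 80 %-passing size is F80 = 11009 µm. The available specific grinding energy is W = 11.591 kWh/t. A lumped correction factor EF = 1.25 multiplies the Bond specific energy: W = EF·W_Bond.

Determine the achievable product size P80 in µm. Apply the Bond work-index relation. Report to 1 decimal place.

P80 = 97.4 µm

W = 10·Wi·(P80^(-½) − F80^(-½))
W_Bond = W / EF = 11.591 / 1.25 = 9.2728 kWh/t
⇒ 1/√P80 = W_Bond/(10·Wi) + 1/√F80
  = 9.2728/(10·10.1) + 1/√11009 = 0.091810 + 0.009531 = 0.101341
P80 = (1/0.101341)² = 9.8677² = 97.37 µm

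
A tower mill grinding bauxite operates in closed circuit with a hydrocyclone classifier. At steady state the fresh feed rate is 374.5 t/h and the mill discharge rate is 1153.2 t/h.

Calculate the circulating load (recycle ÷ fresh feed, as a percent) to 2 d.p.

Steady state: M = F + R.
R = M − F = 1153.2 − 374.5 = 778.7 t/h
CL = 100·R/F = 100·778.7/374.5 = 207.93 %

CL = 207.93 %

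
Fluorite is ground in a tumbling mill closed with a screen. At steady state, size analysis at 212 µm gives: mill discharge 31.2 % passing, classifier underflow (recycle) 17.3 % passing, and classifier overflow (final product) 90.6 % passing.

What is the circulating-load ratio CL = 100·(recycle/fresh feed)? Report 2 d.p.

Balance %-passing 212 µm (r = R/F):
(1+r)·d = r·u + o ⇒ r = (o−d)/(d−u)
r = (90.6 − 31.2)/(31.2 − 17.3) = 59.4/13.9 = 4.2734
CL = 100·r = 427.34 %

CL = 427.34 %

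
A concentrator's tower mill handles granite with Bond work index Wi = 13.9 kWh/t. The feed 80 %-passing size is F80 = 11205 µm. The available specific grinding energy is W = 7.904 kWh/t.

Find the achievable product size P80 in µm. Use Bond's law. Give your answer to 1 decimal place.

P80 = 227.4 µm

W = 10 Wi / √P80 − 10 Wi / √F80
P80^(−½) = W/(10 Wi) + F80^(−½)
  = 7.9040/(10·13.9) + 1/√11205 = 0.056863 + 0.009447 = 0.066310
P80 = (1/0.066310)² = 15.0806² = 227.42 µm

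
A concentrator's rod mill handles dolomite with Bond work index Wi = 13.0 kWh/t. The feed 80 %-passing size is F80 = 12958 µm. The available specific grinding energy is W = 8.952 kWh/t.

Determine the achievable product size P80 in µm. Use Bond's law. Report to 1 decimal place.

P80 = 165.9 µm

Bond:  W = 10 Wi (1/√P − 1/√F)
P80^-0.5 = F80^-0.5 + W/(10 Wi)
  = 8.9520/(10·13.0) + 1/√12958 = 0.068862 + 0.008785 = 0.077646
P80 = (1/0.077646)² = 12.8789² = 165.87 µm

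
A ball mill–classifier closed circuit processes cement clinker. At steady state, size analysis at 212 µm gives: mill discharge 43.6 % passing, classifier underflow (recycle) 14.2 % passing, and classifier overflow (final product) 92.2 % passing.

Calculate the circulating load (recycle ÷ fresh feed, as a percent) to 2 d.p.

CL = 165.31 %

Mass balance on the −212 µm fraction:
d + r·d = r·u + o → r(d−u) = o−d
r = (92.2 − 43.6)/(43.6 − 14.2) = 48.6/29.4 = 1.6531
CL = 100·r = 165.31 %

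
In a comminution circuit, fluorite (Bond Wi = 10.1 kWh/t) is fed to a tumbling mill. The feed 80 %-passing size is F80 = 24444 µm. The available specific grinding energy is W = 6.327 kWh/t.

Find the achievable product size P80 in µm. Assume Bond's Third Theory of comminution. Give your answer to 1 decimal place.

P80 = 209.8 µm

Bond:  W = 10 Wi (1/√P − 1/√F)
⇒ 1/√P80 = W/(10 Wi) + 1/√F80
  = 6.3270/(10·10.1) + 1/√24444 = 0.062644 + 0.006396 = 0.069040
P80 = (1/0.069040)² = 14.4844² = 209.80 µm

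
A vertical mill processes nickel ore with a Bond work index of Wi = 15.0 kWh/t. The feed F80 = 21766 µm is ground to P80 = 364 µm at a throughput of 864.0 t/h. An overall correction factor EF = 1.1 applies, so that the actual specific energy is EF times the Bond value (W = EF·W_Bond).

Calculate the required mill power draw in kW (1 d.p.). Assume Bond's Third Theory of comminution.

W = 10 Wi (1/√P80 − 1/√F80)  [Bond]
W = 10·15.0·(1/√364 − 1/√21766) = 10·15.0·(0.045636) = 6.8454 kWh/t
Corrected W = EF·W_Bond = 1.1·6.8454 = 7.5300 kWh/t
P = W·T = 7.5300·864.0 = 6505.9 kW

P = 6505.9 kW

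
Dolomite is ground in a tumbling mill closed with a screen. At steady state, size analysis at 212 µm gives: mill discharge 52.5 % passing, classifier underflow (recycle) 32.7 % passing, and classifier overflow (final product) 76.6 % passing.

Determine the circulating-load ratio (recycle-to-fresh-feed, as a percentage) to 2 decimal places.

CL = 121.72 %

Classifier node, passing 212 µm:
r = (o − d)/(d − u)
r = (76.6 − 52.5)/(52.5 − 32.7) = 24.1/19.8 = 1.2172
CL = 100·r = 121.72 %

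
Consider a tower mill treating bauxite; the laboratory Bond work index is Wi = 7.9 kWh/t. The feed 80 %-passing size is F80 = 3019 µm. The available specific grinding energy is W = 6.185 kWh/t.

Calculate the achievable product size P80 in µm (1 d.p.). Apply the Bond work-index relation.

W = 10 Wi / √P80 − 10 Wi / √F80
1/√P80 = 1/√F80 + W/(10·Wi)
  = 6.1850/(10·7.9) + 1/√3019 = 0.078291 + 0.018200 = 0.096491
P80 = (1/0.096491)² = 10.3637² = 107.41 µm

P80 = 107.4 µm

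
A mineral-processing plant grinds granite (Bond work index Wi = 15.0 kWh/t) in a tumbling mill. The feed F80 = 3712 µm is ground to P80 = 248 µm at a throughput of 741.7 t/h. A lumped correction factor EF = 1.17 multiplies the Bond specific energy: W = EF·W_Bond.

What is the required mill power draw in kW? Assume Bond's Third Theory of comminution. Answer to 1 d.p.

Bond:  W = 10 Wi (1/√P − 1/√F)
W = 10·15.0·(1/√248 − 1/√3712) = 10·15.0·(0.047087) = 7.0630 kWh/t
Corrected W = EF·W_Bond = 1.17·7.0630 = 8.2637 kWh/t
P = W·T = 8.2637·741.7 = 6129.2 kW

P = 6129.2 kW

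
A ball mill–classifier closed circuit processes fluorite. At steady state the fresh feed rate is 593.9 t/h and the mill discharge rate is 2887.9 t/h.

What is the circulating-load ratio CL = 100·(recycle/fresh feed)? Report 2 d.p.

CL = 386.26 %

M = F + R at steady state, so:
R = M − F = 2887.9 − 593.9 = 2294.0 t/h
CL = 100·R/F = 100·2294.0/593.9 = 386.26 %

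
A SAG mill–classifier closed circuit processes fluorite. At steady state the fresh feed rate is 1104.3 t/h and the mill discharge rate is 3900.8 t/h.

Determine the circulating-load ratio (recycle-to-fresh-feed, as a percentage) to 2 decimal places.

CL = 253.24 %

M = F + R at steady state, so:
R = M − F = 3900.8 − 1104.3 = 2796.5 t/h
CL = 100·R/F = 100·2796.5/1104.3 = 253.24 %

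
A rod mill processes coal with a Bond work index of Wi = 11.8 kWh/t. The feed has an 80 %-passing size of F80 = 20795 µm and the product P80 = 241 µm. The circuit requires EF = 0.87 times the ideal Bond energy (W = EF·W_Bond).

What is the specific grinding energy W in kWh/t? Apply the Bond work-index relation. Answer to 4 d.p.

W = 5.9010 kWh/t

Bond:  W = 10 Wi (1/√P − 1/√F)
1/√241 = 0.064416;  1/√20795 = 0.006935
W = 10·11.8·(0.064416 − 0.006935) = 6.7828 kWh/t
W_actual = 0.87 × 6.7828 = 5.9010 kWh/t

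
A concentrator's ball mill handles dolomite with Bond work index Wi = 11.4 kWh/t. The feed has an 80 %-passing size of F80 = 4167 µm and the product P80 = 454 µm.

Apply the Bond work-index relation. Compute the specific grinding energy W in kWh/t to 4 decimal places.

W = 3.5843 kWh/t

Bond:  W = 10 Wi (1/√P − 1/√F)
1/√454 = 0.046932;  1/√4167 = 0.015491
W = 10·11.4·(0.046932 − 0.015491) = 3.5843 kWh/t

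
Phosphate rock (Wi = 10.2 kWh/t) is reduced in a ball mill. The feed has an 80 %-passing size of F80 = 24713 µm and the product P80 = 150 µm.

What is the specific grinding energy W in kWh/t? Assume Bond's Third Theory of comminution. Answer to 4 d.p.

W = 7.6794 kWh/t

W_Bond = 10·Wi·(1/√P₈₀ − 1/√F₈₀)
1/√150 = 0.081650;  1/√24713 = 0.006361
W = 10·10.2·(0.081650 − 0.006361) = 7.6794 kWh/t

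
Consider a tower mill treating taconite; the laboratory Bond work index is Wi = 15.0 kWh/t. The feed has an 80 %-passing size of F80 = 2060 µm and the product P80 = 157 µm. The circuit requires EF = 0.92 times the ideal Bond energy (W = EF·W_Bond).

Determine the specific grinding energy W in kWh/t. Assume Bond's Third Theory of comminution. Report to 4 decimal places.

W = 7.9731 kWh/t

W_Bond = 10·Wi·(1/√P₈₀ − 1/√F₈₀)
1/√157 = 0.079809;  1/√2060 = 0.022033
W = 10·15.0·(0.079809 − 0.022033) = 8.6664 kWh/t
W_actual = 0.92 × 8.6664 = 7.9731 kWh/t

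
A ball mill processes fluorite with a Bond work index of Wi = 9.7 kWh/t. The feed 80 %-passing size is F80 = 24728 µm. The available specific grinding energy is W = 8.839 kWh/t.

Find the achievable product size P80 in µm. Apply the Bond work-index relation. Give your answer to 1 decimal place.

P80 = 105.2 µm

W = 10·Wi·(P80^(-½) − F80^(-½))
P80^(−½) = W/(10 Wi) + F80^(−½)
  = 8.8390/(10·9.7) + 1/√24728 = 0.091124 + 0.006359 = 0.097483
P80 = (1/0.097483)² = 10.2582² = 105.23 µm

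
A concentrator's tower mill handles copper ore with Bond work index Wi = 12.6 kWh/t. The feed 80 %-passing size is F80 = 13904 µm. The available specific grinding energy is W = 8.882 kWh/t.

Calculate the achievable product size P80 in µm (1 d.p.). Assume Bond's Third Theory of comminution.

W = 10 Wi / √P80 − 10 Wi / √F80
1/√P80 = 1/√F80 + W/(10·Wi)
  = 8.8820/(10·12.6) + 1/√13904 = 0.070492 + 0.008481 = 0.078973
P80 = (1/0.078973)² = 12.6626² = 160.34 µm

P80 = 160.3 µm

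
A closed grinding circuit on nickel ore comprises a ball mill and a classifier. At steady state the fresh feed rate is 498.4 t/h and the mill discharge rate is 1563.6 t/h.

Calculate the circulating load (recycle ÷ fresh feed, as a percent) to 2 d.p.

CL = 213.72 %

Mill node: discharge = fresh + recycle.
R = M − F = 1563.6 − 498.4 = 1065.2 t/h
CL = 100·R/F = 100·1065.2/498.4 = 213.72 %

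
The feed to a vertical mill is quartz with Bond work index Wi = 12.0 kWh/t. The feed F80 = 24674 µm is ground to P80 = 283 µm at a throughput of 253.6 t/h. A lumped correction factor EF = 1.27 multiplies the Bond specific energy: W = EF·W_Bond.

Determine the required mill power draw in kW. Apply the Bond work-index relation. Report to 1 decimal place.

W_Bond = 10·Wi·(1/√P₈₀ − 1/√F₈₀)
W = 10·12.0·(1/√283 − 1/√24674) = 10·12.0·(0.053078) = 6.3693 kWh/t
Apply correction: 6.3693 × 1.27 = 8.0890 kWh/t
Power = W × throughput = 8.0890 kWh/t × 253.6 t/h = 2051.4 kW

P = 2051.4 kW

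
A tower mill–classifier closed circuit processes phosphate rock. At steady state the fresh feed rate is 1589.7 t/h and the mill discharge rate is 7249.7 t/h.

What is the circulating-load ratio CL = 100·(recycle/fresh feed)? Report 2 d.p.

CL = 356.04 %

Steady state: M = F + R.
R = M − F = 7249.7 − 1589.7 = 5660.0 t/h
CL = 100·R/F = 100·5660.0/1589.7 = 356.04 %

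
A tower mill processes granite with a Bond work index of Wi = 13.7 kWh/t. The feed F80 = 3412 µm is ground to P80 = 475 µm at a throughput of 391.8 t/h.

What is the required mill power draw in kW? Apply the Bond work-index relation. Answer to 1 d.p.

P = 1543.9 kW

W = 10 Wi (P80^-0.5 − F80^-0.5)
W = 10·13.7·(1/√475 − 1/√3412) = 10·13.7·(0.028763) = 3.9406 kWh/t
Power = W × throughput = 3.9406 kWh/t × 391.8 t/h = 1543.9 kW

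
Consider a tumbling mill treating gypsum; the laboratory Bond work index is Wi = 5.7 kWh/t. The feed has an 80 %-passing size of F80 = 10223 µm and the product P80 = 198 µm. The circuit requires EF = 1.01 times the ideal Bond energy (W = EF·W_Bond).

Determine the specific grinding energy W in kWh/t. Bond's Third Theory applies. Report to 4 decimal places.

W = 3.5219 kWh/t

W = 10·Wi·(P80^(-½) − F80^(-½))
1/√198 = 0.071067;  1/√10223 = 0.009890
W = 10·5.7·(0.071067 − 0.009890) = 3.4871 kWh/t
Apply correction: 3.4871 × 1.01 = 3.5219 kWh/t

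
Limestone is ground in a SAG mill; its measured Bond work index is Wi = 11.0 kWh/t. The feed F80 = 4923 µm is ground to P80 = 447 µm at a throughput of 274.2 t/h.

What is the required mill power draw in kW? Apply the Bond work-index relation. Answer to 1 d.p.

P = 996.7 kW

Bond: W = 10·Wi·(1/√P80 − 1/√F80)
W = 10·11.0·(1/√447 − 1/√4923) = 10·11.0·(0.033046) = 3.6351 kWh/t
P = W·T = 3.6351·274.2 = 996.7 kW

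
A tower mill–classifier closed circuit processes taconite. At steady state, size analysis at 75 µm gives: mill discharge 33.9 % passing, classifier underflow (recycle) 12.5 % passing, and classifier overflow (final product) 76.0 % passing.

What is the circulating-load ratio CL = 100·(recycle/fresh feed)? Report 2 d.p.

Mass balance on the −75 µm fraction:
(1+r)·d = r·u + o ⇒ r = (o−d)/(d−u)
r = (76.0 − 33.9)/(33.9 − 12.5) = 42.1/21.4 = 1.9673
CL = 100·r = 196.73 %

CL = 196.73 %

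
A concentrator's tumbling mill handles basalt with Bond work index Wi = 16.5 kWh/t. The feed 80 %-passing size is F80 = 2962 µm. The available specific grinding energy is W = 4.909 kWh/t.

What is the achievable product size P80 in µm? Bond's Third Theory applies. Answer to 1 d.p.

P80 = 431.8 µm

W = 10 Wi (1/√P80 − 1/√F80)  [Bond]
P80^-0.5 = F80^-0.5 + W/(10 Wi)
  = 4.9090/(10·16.5) + 1/√2962 = 0.029752 + 0.018374 = 0.048126
P80 = (1/0.048126)² = 20.7789² = 431.76 µm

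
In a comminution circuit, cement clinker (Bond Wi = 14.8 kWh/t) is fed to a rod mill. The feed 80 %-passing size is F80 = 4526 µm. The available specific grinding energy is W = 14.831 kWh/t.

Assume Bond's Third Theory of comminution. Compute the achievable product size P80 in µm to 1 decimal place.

Bond: W = 10·Wi·(1/√P80 − 1/√F80)
1/√P80 = 1/√F80 + W/(10·Wi)
  = 14.8310/(10·14.8) + 1/√4526 = 0.100209 + 0.014864 = 0.115074
P80 = (1/0.115074)² = 8.6901² = 75.52 µm

P80 = 75.5 µm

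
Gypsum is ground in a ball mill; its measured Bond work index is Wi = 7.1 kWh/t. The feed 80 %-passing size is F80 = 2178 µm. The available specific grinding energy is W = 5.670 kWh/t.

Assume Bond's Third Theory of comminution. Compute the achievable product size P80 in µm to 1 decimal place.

W = 10 Wi / √P80 − 10 Wi / √F80
⇒ 1/√P80 = W/(10 Wi) + 1/√F80
  = 5.6700/(10·7.1) + 1/√2178 = 0.079859 + 0.021427 = 0.101287
P80 = (1/0.101287)² = 9.8730² = 97.48 µm

P80 = 97.5 µm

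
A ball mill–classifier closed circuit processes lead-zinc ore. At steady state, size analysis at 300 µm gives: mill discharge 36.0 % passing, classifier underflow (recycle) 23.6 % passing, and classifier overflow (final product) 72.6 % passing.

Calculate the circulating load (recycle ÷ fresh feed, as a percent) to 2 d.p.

Mass balance on the −300 µm fraction:
r = (o − d)/(d − u)
r = (72.6 − 36.0)/(36.0 − 23.6) = 36.6/12.4 = 2.9516
CL = 100·r = 295.16 %

CL = 295.16 %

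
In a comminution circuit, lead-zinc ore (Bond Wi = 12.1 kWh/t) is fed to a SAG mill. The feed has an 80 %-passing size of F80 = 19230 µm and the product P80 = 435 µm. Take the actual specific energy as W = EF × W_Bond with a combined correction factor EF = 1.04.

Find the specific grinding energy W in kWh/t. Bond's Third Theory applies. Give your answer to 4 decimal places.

W = 5.1261 kWh/t

W = 10·Wi·(P80^(-½) − F80^(-½))
1/√435 = 0.047946;  1/√19230 = 0.007211
W = 10·12.1·(0.047946 − 0.007211) = 4.9289 kWh/t
W_actual = 1.04 × 4.9289 = 5.1261 kWh/t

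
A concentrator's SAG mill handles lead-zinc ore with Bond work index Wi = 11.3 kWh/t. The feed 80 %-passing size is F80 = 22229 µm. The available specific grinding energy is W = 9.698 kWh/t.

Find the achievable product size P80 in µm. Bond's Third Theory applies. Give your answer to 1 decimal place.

W = 10 Wi / √P80 − 10 Wi / √F80
⇒ 1/√P80 = W/(10·Wi) + 1/√F80
  = 9.6980/(10·11.3) + 1/√22229 = 0.085823 + 0.006707 = 0.092530
P80 = (1/0.092530)² = 10.8073² = 116.80 µm

P80 = 116.8 µm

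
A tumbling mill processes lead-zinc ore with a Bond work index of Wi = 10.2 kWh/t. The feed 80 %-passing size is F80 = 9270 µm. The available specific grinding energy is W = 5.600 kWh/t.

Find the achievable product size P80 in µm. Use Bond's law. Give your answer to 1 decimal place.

P80 = 234.6 µm

W_Bond = 10·Wi·(1/√P₈₀ − 1/√F₈₀)
⇒ 1/√P80 = W/(10 Wi) + 1/√F80
  = 5.6000/(10·10.2) + 1/√9270 = 0.054902 + 0.010386 = 0.065288
P80 = (1/0.065288)² = 15.3167² = 234.60 µm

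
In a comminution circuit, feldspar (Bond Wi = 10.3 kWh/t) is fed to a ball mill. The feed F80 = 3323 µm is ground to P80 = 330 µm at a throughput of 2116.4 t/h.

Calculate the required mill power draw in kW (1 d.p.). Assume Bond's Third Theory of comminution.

Bond: W = 10·Wi·(1/√P80 − 1/√F80)
W = 10·10.3·(1/√330 − 1/√3323) = 10·10.3·(0.037701) = 3.8832 kWh/t
Power = W × throughput = 3.8832 kWh/t × 2116.4 t/h = 8218.4 kW

P = 8218.4 kW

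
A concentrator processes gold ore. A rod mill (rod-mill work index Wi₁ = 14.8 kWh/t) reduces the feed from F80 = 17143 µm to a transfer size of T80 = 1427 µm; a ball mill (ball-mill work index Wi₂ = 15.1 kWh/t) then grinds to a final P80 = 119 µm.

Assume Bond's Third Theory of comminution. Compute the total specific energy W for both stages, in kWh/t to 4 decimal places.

W = 12.6324 kWh/t

Bond: W = 10·Wi·(1/√P80 − 1/√F80)
Stage 1 (17143→1427 µm, Wi₁=14.8): W₁ = 10·14.8·(0.026472 − 0.007638) = 2.7875 kWh/t
Stage 2 (1427→119 µm, Wi₂=15.1): W₂ = 10·15.1·(0.091670 − 0.026472) = 9.8449 kWh/t
W = W₁ + W₂ = 2.7875 + 9.8449 = 12.6324 kWh/t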